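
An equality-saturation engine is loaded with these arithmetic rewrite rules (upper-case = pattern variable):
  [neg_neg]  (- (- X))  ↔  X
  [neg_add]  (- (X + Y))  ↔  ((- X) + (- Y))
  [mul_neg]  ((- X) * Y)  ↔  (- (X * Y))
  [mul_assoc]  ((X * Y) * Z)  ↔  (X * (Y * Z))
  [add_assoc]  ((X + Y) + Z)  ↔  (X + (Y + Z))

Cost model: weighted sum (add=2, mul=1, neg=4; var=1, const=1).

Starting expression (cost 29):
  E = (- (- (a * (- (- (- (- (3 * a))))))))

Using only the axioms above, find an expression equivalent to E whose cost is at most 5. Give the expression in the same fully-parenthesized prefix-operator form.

1. [neg_neg →] (- (- (3 * a)))  →  (3 * a);  E = (- (- (a * (- (- (3 * a))))))
2. [neg_neg →] (- (- (a * (- (- (3 * a))))))  →  (a * (- (- (3 * a))))
3. [neg_neg →] (- (- (3 * a)))  →  (3 * a);  cost 5 ≤ 5, done

(a * (3 * a))   [cost 5]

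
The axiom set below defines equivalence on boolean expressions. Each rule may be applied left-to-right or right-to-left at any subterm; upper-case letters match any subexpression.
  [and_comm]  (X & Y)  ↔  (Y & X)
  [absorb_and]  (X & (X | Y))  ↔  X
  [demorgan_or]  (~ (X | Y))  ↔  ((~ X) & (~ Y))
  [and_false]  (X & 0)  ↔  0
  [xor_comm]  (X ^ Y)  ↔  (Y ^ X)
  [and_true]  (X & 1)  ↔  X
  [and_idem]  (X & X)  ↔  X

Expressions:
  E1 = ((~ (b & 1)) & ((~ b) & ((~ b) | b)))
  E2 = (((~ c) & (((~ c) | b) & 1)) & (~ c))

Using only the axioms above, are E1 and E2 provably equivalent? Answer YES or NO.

NO

The axioms are sound identities: if E1 ↔* E2 then E1 and E2 evaluate identically under any assignment.
Under b=0, c=1: E1 evaluates to 1, E2 to 0. Distinct ⇒ no rewrite sequence connects them.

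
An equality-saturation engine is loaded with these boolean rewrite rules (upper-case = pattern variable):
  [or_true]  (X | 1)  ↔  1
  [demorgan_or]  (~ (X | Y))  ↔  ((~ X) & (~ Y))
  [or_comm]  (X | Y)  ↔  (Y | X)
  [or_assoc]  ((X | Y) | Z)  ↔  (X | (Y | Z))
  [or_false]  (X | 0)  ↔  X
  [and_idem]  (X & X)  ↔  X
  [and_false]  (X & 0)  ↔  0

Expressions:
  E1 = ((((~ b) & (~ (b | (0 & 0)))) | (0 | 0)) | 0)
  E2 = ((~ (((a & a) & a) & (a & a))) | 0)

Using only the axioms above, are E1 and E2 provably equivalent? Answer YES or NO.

All listed rules preserve value, hence provable equivalence implies equal values everywhere; look for a separating assignment.
a=0, b=1 gives E1 ↦ 0, E2 ↦ 1; values differ ⇒ not provably equivalent.

NO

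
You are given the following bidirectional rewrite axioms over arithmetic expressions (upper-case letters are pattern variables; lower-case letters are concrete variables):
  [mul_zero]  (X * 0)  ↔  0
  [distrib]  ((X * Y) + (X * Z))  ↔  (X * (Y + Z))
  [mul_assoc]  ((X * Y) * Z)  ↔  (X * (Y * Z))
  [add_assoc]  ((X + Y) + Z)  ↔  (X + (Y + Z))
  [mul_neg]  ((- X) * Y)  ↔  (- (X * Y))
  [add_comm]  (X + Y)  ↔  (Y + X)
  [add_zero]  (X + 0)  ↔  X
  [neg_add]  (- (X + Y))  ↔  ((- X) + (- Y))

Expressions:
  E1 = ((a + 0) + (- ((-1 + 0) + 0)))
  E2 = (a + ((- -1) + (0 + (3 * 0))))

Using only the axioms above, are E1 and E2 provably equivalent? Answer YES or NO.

step 1: add_zero (→) rewrites ((-1 + 0) + 0) into (-1 + 0), now ((a + 0) + (- (-1 + 0)))
step 2: add_zero (→) rewrites (-1 + 0) into -1, now ((a + 0) + (- -1))
step 3: add_zero (→) rewrites (a + 0) into a, now (a + (- -1))
step 4: add_zero (←) rewrites (- -1) into ((- -1) + 0), now (a + ((- -1) + 0))
step 5: add_zero (←) rewrites 0 into (0 + 0), now (a + ((- -1) + (0 + 0)))
step 6: mul_zero (←) rewrites 0 into (3 * 0), which is E2

YES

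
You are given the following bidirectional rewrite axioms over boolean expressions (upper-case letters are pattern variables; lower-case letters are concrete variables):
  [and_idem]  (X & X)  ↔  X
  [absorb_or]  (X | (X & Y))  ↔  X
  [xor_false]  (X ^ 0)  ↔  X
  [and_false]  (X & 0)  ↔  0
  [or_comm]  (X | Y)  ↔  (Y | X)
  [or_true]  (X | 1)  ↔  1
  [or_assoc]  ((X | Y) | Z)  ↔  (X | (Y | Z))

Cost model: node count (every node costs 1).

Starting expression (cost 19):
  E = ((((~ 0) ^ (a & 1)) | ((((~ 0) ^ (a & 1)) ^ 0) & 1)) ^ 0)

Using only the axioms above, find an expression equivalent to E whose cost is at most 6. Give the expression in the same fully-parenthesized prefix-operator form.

((~ 0) ^ (a & 1))   [cost 6]

(1) (((~ 0) ^ (a & 1)) ^ 0)  =[xor_false →]=  ((~ 0) ^ (a & 1))    ⊢ ((((~ 0) ^ (a & 1)) | (((~ 0) ^ (a & 1)) & 1)) ^ 0)
(2) (((~ 0) ^ (a & 1)) | (((~ 0) ^ (a & 1)) & 1))  =[absorb_or →]=  ((~ 0) ^ (a & 1))    ⊢ (((~ 0) ^ (a & 1)) ^ 0)
(3) (((~ 0) ^ (a & 1)) ^ 0)  =[xor_false →]=  ((~ 0) ^ (a & 1))    ⊢ cost 6, within 6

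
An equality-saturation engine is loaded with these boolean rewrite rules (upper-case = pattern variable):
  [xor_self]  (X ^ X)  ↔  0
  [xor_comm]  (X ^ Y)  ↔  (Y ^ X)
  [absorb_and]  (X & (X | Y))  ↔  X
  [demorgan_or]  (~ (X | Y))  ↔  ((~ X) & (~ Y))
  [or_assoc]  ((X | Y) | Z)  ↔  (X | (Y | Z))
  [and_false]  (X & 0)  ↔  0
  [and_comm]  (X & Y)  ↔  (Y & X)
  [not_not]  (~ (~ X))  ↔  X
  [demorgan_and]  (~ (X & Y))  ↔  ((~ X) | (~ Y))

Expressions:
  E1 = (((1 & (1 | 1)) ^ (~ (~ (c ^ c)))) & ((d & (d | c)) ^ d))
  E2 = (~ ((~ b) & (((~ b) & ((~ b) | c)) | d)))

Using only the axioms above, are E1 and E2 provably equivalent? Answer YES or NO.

The axioms are sound identities: if E1 ↔* E2 then E1 and E2 evaluate identically under any assignment.
Under b=1, c=0, d=0: E1 evaluates to 0, E2 to 1. Distinct ⇒ no rewrite sequence connects them.

NO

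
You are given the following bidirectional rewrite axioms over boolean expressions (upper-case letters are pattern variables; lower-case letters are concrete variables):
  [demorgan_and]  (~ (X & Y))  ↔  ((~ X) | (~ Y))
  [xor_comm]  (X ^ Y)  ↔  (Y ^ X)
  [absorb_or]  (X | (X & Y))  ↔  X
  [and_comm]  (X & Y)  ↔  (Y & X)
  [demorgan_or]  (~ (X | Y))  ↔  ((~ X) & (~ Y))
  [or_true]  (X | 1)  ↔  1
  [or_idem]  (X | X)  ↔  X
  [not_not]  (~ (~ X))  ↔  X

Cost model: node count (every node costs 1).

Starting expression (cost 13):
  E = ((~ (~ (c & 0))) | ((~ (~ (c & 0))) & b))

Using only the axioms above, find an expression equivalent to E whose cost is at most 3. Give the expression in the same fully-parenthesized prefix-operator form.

(1) ((~ (~ (c & 0))) | ((~ (~ (c & 0))) & b))  =[absorb_or →]=  (~ (~ (c & 0)))
(2) (c & 0)  =[and_comm →]=  (0 & c)    ⊢ (~ (~ (0 & c)))
(3) (~ (~ (0 & c)))  =[not_not →]=  (0 & c)    ⊢ cost 3, within 3

(0 & c)   [cost 3]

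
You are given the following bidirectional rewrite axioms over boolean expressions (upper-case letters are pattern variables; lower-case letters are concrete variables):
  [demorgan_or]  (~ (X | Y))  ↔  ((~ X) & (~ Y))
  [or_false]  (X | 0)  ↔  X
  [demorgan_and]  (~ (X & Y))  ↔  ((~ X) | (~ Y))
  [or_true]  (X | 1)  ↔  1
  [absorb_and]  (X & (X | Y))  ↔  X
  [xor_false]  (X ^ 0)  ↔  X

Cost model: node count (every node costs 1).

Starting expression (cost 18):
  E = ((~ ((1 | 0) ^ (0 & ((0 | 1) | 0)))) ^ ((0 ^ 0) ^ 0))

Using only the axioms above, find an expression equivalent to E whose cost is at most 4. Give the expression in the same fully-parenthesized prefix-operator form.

1. [or_false →] ((0 | 1) | 0)  →  (0 | 1);  E = ((~ ((1 | 0) ^ (0 & (0 | 1)))) ^ ((0 ^ 0) ^ 0))
2. [absorb_and →] (0 & (0 | 1))  →  0;  E = ((~ ((1 | 0) ^ 0)) ^ ((0 ^ 0) ^ 0))
3. [xor_false →] (0 ^ 0)  →  0;  E = ((~ ((1 | 0) ^ 0)) ^ (0 ^ 0))
4. [xor_false →] (0 ^ 0)  →  0;  E = ((~ ((1 | 0) ^ 0)) ^ 0)
5. [xor_false →] ((1 | 0) ^ 0)  →  (1 | 0);  E = ((~ (1 | 0)) ^ 0)
6. [xor_false →] ((~ (1 | 0)) ^ 0)  →  (~ (1 | 0));  cost 4 ≤ 4, done

(~ (1 | 0))   [cost 4]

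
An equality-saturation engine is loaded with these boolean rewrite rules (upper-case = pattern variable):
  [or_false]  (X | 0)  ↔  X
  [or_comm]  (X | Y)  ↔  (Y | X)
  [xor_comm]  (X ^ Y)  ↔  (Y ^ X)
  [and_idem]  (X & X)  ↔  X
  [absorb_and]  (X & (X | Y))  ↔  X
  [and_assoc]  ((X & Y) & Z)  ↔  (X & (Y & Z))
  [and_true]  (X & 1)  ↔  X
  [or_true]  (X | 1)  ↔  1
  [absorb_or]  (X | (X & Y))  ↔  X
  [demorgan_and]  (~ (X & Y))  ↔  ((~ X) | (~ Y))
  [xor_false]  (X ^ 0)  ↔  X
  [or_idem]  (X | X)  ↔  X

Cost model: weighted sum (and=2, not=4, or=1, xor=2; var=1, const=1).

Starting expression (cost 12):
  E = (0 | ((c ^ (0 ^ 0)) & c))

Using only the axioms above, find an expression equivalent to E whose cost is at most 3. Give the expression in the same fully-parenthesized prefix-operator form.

(0 | c)   [cost 3]

step 1: xor_false (→) rewrites (0 ^ 0) into 0, now (0 | ((c ^ 0) & c))
step 2: xor_false (→) rewrites (c ^ 0) into c, now (0 | (c & c))
step 3: and_idem (→) rewrites (c & c) into c, reaching cost 3 (bound 3)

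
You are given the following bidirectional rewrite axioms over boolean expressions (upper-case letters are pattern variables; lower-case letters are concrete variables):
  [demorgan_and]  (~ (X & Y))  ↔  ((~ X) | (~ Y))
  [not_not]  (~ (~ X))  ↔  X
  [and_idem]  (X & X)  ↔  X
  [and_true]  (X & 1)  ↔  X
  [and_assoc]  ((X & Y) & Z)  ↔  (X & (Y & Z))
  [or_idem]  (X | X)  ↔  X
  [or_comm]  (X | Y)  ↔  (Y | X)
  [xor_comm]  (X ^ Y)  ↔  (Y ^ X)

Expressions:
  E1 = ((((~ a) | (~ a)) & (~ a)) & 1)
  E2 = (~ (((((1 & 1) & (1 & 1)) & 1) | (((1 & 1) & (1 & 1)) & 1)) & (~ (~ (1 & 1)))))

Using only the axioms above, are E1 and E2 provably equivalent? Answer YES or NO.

NO

The axioms are sound identities: if E1 ↔* E2 then E1 and E2 evaluate identically under any assignment.
Under a=0: E1 evaluates to 1, E2 to 0. Distinct ⇒ no rewrite sequence connects them.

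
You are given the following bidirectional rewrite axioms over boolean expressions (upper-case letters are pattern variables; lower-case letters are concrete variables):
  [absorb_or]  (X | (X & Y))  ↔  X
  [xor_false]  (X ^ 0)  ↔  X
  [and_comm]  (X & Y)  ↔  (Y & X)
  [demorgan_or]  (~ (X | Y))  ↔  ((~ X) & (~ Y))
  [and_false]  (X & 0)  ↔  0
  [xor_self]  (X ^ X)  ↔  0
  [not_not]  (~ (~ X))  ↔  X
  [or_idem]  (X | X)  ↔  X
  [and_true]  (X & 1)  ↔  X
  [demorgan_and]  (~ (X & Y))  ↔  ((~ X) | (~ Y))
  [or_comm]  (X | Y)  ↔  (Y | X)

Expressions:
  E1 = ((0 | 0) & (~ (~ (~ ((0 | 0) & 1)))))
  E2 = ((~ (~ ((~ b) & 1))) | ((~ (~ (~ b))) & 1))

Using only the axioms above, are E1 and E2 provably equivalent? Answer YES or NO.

NO

Every axiom is a valid identity, so a rewrite proof would force E1 and E2 to agree under every assignment.
At b=0: E1 = 0 but E2 = 1; they differ, so no derivation exists.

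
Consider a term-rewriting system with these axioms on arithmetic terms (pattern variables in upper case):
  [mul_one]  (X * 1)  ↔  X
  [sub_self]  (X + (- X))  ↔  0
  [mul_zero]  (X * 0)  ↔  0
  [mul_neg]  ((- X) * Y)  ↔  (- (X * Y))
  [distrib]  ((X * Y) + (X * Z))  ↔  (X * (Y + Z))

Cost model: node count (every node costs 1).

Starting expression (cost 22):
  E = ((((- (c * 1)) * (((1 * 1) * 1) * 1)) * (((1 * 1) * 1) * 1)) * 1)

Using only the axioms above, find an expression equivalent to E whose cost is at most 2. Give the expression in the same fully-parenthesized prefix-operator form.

(1) (((1 * 1) * 1) * 1)  =[mul_one →]=  ((1 * 1) * 1)    ⊢ ((((- (c * 1)) * ((1 * 1) * 1)) * (((1 * 1) * 1) * 1)) * 1)
(2) (c * 1)  =[mul_one →]=  c    ⊢ ((((- c) * ((1 * 1) * 1)) * (((1 * 1) * 1) * 1)) * 1)
(3) ((1 * 1) * 1)  =[mul_one →]=  (1 * 1)    ⊢ ((((- c) * ((1 * 1) * 1)) * ((1 * 1) * 1)) * 1)
(4) ((1 * 1) * 1)  =[mul_one →]=  (1 * 1)    ⊢ ((((- c) * (1 * 1)) * ((1 * 1) * 1)) * 1)
(5) ((1 * 1) * 1)  =[mul_one →]=  (1 * 1)    ⊢ ((((- c) * (1 * 1)) * (1 * 1)) * 1)
(6) (1 * 1)  =[mul_one →]=  1    ⊢ ((((- c) * (1 * 1)) * 1) * 1)
(7) (1 * 1)  =[mul_one →]=  1    ⊢ ((((- c) * 1) * 1) * 1)
(8) ((- c) * 1)  =[mul_one →]=  (- c)    ⊢ (((- c) * 1) * 1)
(9) ((- c) * 1)  =[mul_one →]=  (- c)    ⊢ ((- c) * 1)
(10) ((- c) * 1)  =[mul_one →]=  (- c)    ⊢ cost 2, within 2

(- c)   [cost 2]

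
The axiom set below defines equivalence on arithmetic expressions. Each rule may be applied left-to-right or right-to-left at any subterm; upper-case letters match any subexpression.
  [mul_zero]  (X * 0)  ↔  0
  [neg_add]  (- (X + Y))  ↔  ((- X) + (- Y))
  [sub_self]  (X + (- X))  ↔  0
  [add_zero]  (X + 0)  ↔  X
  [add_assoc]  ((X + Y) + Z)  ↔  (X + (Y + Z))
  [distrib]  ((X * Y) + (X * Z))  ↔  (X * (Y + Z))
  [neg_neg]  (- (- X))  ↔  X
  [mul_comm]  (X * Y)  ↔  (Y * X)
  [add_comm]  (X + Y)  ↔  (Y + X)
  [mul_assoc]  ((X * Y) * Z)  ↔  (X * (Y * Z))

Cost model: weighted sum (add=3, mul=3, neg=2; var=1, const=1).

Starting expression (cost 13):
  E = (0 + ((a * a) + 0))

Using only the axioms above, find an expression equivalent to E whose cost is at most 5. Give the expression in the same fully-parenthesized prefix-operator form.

(a * a)   [cost 5]

(1) ((a * a) + 0)  =[add_zero →]=  (a * a)    ⊢ (0 + (a * a))
(2) (0 + (a * a))  =[add_comm →]=  ((a * a) + 0)
(3) ((a * a) + 0)  =[add_zero →]=  (a * a)    ⊢ cost 5, within 5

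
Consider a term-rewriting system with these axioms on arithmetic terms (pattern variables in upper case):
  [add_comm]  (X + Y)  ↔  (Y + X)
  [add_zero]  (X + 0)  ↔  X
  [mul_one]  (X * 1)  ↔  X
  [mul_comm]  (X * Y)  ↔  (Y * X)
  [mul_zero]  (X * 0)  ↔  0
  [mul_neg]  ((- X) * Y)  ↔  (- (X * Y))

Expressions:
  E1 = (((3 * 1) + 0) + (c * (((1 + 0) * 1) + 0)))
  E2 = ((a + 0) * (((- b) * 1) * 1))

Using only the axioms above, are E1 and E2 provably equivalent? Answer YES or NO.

NO

The axioms are sound identities: if E1 ↔* E2 then E1 and E2 evaluate identically under any assignment.
Under a=0, b=0, c=0: E1 evaluates to 3, E2 to 0. Distinct ⇒ no rewrite sequence connects them.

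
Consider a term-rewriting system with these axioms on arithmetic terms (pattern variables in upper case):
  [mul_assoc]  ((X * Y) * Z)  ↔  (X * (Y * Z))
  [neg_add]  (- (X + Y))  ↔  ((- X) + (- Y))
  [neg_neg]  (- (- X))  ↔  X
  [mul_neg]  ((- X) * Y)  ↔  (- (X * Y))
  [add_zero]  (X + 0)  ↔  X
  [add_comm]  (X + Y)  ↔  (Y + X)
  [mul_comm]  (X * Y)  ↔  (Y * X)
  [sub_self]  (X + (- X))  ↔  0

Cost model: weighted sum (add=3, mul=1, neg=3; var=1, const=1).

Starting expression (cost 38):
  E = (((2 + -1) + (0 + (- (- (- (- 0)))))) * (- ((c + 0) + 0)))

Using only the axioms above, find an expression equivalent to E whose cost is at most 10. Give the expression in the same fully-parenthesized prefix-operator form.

step 1: neg_neg (→) rewrites (- (- 0)) into 0, now (((2 + -1) + (0 + (- (- 0)))) * (- ((c + 0) + 0)))
step 2: neg_neg (→) rewrites (- (- 0)) into 0, now (((2 + -1) + (0 + 0)) * (- ((c + 0) + 0)))
step 3: add_zero (→) rewrites (0 + 0) into 0, now (((2 + -1) + 0) * (- ((c + 0) + 0)))
step 4: add_zero (→) rewrites ((2 + -1) + 0) into (2 + -1), now ((2 + -1) * (- ((c + 0) + 0)))
step 5: add_zero (→) rewrites (c + 0) into c, now ((2 + -1) * (- (c + 0)))
step 6: add_zero (→) rewrites (c + 0) into c, reaching cost 10 (bound 10)

((2 + -1) * (- c))   [cost 10]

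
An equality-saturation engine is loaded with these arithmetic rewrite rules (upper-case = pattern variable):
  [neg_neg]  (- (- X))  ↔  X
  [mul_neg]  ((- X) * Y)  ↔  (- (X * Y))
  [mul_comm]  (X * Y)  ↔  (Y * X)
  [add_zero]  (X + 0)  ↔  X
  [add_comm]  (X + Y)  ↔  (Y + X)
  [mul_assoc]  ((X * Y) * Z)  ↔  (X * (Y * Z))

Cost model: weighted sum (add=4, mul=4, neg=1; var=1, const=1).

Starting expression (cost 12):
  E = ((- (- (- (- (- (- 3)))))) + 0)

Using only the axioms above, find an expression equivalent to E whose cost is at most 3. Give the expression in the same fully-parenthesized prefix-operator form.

1. [add_zero →] ((- (- (- (- (- (- 3)))))) + 0)  →  (- (- (- (- (- (- 3))))))
2. [neg_neg →] (- (- (- (- (- (- 3))))))  →  (- (- (- (- 3))))
3. [neg_neg →] (- (- (- 3)))  →  (- 3);  cost 3 ≤ 3, done

(- (- 3))   [cost 3]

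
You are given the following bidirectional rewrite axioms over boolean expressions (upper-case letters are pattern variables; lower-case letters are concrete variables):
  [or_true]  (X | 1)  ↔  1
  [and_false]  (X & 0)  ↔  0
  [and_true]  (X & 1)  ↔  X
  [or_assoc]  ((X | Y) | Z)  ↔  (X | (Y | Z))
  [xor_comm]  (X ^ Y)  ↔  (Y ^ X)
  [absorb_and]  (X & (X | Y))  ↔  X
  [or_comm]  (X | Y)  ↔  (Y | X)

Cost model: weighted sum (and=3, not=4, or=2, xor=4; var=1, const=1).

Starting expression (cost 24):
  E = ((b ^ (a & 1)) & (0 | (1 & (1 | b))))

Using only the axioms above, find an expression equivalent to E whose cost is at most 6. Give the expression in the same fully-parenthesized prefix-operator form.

(a ^ b)   [cost 6]

1. [absorb_and →] (1 & (1 | b))  →  1;  E = ((b ^ (a & 1)) & (0 | 1))
2. [xor_comm →] (b ^ (a & 1))  →  ((a & 1) ^ b);  E = (((a & 1) ^ b) & (0 | 1))
3. [and_true →] (a & 1)  →  a;  E = ((a ^ b) & (0 | 1))
4. [or_true →] (0 | 1)  →  1;  E = ((a ^ b) & 1)
5. [and_true →] ((a ^ b) & 1)  →  (a ^ b);  cost 6 ≤ 6, done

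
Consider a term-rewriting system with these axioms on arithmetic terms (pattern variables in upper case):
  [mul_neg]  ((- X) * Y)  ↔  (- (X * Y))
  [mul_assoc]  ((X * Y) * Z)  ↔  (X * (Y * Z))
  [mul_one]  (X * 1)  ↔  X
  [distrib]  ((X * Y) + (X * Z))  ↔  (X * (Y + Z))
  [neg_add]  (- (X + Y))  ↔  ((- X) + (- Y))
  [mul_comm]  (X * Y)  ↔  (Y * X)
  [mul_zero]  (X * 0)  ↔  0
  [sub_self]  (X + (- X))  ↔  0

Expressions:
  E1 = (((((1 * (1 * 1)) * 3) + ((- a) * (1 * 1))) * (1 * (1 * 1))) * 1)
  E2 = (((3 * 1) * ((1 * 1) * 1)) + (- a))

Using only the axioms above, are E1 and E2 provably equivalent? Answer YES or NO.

step 1: mul_one (→) rewrites (1 * 1) into 1, now (((((1 * 1) * 3) + ((- a) * (1 * 1))) * (1 * (1 * 1))) * 1)
step 2: mul_one (→) rewrites (1 * 1) into 1, now (((((1 * 1) * 3) + ((- a) * (1 * 1))) * (1 * 1)) * 1)
step 3: mul_one (→) rewrites (1 * 1) into 1, now (((((1 * 1) * 3) + ((- a) * (1 * 1))) * 1) * 1)
step 4: mul_one (→) rewrites (1 * 1) into 1, now (((((1 * 1) * 3) + ((- a) * 1)) * 1) * 1)
step 5: mul_one (→) rewrites ((((1 * 1) * 3) + ((- a) * 1)) * 1) into (((1 * 1) * 3) + ((- a) * 1)), now ((((1 * 1) * 3) + ((- a) * 1)) * 1)
step 6: mul_one (→) rewrites ((((1 * 1) * 3) + ((- a) * 1)) * 1) into (((1 * 1) * 3) + ((- a) * 1))
step 7: mul_one (→) rewrites ((- a) * 1) into (- a), now (((1 * 1) * 3) + (- a))
step 8: mul_one (←) rewrites 3 into (3 * 1), now (((1 * 1) * (3 * 1)) + (- a))
step 9: mul_comm (→) rewrites ((1 * 1) * (3 * 1)) into ((3 * 1) * (1 * 1)), now (((3 * 1) * (1 * 1)) + (- a))
step 10: mul_one (←) rewrites (1 * 1) into ((1 * 1) * 1), which is E2

YES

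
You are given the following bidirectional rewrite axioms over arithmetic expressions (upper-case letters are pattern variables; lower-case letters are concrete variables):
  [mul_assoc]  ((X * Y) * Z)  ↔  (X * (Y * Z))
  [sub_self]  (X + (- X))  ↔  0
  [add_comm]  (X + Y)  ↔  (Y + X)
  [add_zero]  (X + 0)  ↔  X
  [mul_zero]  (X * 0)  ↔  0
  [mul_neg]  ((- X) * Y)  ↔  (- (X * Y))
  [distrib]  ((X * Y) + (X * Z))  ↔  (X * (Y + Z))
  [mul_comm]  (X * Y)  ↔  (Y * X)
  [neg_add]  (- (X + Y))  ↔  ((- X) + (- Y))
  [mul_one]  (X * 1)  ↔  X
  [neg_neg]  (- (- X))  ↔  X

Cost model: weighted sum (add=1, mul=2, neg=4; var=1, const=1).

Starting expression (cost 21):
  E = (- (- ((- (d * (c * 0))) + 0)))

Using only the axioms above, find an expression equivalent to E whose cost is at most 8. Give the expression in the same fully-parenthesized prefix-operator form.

(- (d * 0))   [cost 8]

(1) ((- (d * (c * 0))) + 0)  =[add_zero →]=  (- (d * (c * 0)))    ⊢ (- (- (- (d * (c * 0)))))
(2) (c * 0)  =[mul_zero →]=  0    ⊢ (- (- (- (d * 0))))
(3) (- (- (- (d * 0))))  =[neg_neg →]=  (- (d * 0))    ⊢ cost 8, within 8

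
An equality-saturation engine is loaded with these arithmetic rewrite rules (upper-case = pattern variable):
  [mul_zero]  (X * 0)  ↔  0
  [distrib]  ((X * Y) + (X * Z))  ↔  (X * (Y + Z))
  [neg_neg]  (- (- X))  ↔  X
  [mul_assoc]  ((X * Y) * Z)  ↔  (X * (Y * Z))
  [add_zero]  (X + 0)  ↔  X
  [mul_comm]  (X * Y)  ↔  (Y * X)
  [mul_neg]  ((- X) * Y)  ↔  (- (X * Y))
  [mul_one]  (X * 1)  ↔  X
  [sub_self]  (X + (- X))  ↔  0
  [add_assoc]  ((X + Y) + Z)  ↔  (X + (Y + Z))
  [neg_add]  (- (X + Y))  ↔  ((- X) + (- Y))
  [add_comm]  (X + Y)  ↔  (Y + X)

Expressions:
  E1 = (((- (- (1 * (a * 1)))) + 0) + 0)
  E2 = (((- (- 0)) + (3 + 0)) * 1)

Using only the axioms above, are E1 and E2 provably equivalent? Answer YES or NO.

NO

All listed rules preserve value, hence provable equivalence implies equal values everywhere; look for a separating assignment.
a=0 gives E1 ↦ 0, E2 ↦ 3; values differ ⇒ not provably equivalent.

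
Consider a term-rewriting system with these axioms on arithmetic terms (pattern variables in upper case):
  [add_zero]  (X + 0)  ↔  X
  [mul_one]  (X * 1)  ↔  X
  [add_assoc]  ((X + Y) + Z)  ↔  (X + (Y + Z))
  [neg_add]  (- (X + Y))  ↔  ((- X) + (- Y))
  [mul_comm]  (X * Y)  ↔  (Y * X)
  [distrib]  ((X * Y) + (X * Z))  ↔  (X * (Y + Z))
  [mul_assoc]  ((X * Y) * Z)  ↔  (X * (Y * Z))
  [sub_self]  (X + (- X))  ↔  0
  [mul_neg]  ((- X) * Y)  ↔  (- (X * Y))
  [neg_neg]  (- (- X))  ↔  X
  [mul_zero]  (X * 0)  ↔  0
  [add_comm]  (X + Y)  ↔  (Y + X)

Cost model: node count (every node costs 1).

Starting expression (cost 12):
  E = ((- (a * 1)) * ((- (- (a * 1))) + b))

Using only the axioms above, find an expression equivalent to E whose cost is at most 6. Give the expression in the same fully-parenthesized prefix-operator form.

((- a) * (a + b))   [cost 6]

(1) (- (- (a * 1)))  =[neg_neg →]=  (a * 1)    ⊢ ((- (a * 1)) * ((a * 1) + b))
(2) (a * 1)  =[mul_one →]=  a    ⊢ ((- (a * 1)) * (a + b))
(3) (a * 1)  =[mul_one →]=  a    ⊢ cost 6, within 6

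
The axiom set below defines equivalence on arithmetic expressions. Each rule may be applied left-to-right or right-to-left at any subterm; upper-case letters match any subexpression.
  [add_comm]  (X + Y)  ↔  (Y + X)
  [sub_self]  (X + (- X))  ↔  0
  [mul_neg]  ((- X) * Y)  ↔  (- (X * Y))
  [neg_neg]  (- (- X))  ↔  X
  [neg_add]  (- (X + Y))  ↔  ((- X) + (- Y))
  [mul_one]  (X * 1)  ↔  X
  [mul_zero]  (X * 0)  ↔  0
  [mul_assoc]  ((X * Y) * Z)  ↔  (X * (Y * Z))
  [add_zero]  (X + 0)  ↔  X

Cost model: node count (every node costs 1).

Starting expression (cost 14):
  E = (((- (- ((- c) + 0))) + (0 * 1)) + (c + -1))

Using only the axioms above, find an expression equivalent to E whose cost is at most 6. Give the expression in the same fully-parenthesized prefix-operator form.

step 1: neg_neg (→) rewrites (- (- ((- c) + 0))) into ((- c) + 0), now ((((- c) + 0) + (0 * 1)) + (c + -1))
step 2: add_zero (→) rewrites ((- c) + 0) into (- c), now (((- c) + (0 * 1)) + (c + -1))
step 3: mul_one (→) rewrites (0 * 1) into 0, now (((- c) + 0) + (c + -1))
step 4: add_zero (→) rewrites ((- c) + 0) into (- c), reaching cost 6 (bound 6)

((- c) + (c + -1))   [cost 6]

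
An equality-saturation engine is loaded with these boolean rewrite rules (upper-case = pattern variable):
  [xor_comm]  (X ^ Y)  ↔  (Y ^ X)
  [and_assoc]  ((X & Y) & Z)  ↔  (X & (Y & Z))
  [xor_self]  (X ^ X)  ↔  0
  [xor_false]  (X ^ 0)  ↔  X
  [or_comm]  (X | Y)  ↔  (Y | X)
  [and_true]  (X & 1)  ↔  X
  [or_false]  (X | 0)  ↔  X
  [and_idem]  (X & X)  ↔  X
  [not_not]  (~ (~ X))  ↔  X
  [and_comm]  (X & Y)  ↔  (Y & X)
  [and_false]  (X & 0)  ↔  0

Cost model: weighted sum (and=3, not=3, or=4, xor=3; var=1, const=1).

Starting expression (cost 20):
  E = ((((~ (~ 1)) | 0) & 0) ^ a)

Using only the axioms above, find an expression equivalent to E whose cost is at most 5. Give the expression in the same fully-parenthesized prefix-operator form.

(0 ^ a)   [cost 5]

1. [or_false →] ((~ (~ 1)) | 0)  →  (~ (~ 1));  E = (((~ (~ 1)) & 0) ^ a)
2. [not_not →] (~ (~ 1))  →  1;  E = ((1 & 0) ^ a)
3. [and_false →] (1 & 0)  →  0;  cost 5 ≤ 5, done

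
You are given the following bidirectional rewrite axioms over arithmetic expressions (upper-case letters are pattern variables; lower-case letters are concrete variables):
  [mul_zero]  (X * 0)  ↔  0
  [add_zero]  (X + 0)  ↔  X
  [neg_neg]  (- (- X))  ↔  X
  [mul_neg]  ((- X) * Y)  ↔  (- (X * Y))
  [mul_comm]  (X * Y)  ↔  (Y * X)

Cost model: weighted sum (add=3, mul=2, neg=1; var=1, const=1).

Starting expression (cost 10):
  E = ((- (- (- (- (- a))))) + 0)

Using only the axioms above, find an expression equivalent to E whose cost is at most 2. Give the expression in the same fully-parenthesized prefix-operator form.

(1) (- (- (- (- a))))  =[neg_neg →]=  (- (- a))    ⊢ ((- (- (- a))) + 0)
(2) (- (- a))  =[neg_neg →]=  a    ⊢ ((- a) + 0)
(3) ((- a) + 0)  =[add_zero →]=  (- a)    ⊢ cost 2, within 2

(- a)   [cost 2]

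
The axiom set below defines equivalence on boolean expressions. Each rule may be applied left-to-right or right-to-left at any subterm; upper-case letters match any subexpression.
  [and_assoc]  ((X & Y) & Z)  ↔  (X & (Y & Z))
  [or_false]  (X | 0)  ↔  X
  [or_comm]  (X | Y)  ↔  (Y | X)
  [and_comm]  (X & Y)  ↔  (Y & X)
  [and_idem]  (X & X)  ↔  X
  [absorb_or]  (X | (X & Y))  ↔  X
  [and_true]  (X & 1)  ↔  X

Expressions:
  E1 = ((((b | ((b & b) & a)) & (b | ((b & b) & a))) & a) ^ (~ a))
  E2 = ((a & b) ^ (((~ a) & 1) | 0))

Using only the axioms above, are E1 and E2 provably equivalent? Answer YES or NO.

(1) ((b | ((b & b) & a)) & (b | ((b & b) & a)))  =[and_idem →]=  (b | ((b & b) & a))    ⊢ (((b | ((b & b) & a)) & a) ^ (~ a))
(2) (b & b)  =[and_idem →]=  b    ⊢ (((b | (b & a)) & a) ^ (~ a))
(3) (b | (b & a))  =[absorb_or →]=  b    ⊢ ((b & a) ^ (~ a))
(4) (~ a)  =[and_true ←]=  ((~ a) & 1)    ⊢ ((b & a) ^ ((~ a) & 1))
(5) ((~ a) & 1)  =[or_false ←]=  (((~ a) & 1) | 0)    ⊢ ((b & a) ^ (((~ a) & 1) | 0))
(6) (b & a)  =[and_comm →]=  (a & b)    ⊢ E2

YES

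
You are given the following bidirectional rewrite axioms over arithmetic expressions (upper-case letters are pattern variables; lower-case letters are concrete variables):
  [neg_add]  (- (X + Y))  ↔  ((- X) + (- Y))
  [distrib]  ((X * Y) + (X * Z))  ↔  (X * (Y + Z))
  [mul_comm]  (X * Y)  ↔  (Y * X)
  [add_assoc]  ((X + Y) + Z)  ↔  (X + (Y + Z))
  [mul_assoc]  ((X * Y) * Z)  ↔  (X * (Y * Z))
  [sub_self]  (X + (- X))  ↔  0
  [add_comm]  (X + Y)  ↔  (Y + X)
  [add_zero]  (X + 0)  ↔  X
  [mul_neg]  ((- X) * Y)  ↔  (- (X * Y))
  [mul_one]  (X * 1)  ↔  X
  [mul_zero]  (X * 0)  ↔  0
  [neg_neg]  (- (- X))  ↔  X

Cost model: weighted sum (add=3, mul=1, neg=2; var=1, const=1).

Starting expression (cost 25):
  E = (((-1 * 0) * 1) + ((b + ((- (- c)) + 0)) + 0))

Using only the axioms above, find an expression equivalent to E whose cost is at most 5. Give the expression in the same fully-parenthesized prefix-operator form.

(1) (- (- c))  =[neg_neg →]=  c    ⊢ (((-1 * 0) * 1) + ((b + (c + 0)) + 0))
(2) (-1 * 0)  =[mul_zero →]=  0    ⊢ ((0 * 1) + ((b + (c + 0)) + 0))
(3) ((b + (c + 0)) + 0)  =[add_assoc →]=  (b + ((c + 0) + 0))    ⊢ ((0 * 1) + (b + ((c + 0) + 0)))
(4) (c + 0)  =[add_zero →]=  c    ⊢ ((0 * 1) + (b + (c + 0)))
(5) (0 * 1)  =[mul_one →]=  0    ⊢ (0 + (b + (c + 0)))
(6) (c + 0)  =[add_zero →]=  c    ⊢ (0 + (b + c))
(7) (0 + (b + c))  =[add_comm →]=  ((b + c) + 0)
(8) ((b + c) + 0)  =[add_zero →]=  (b + c)    ⊢ cost 5, within 5

(b + c)   [cost 5]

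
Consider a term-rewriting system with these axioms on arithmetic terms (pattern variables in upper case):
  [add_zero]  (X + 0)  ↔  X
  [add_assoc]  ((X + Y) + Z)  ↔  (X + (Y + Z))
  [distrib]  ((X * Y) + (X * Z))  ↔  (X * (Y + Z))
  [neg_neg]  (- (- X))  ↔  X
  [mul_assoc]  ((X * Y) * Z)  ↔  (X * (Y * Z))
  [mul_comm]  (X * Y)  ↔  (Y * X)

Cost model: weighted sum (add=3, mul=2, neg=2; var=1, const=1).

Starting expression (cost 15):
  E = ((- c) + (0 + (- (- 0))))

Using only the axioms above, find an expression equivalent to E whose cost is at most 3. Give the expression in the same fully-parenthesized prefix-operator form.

step 1: neg_neg (→) rewrites (- (- 0)) into 0, now ((- c) + (0 + 0))
step 2: add_zero (→) rewrites (0 + 0) into 0, now ((- c) + 0)
step 3: add_zero (→) rewrites ((- c) + 0) into (- c), reaching cost 3 (bound 3)

(- c)   [cost 3]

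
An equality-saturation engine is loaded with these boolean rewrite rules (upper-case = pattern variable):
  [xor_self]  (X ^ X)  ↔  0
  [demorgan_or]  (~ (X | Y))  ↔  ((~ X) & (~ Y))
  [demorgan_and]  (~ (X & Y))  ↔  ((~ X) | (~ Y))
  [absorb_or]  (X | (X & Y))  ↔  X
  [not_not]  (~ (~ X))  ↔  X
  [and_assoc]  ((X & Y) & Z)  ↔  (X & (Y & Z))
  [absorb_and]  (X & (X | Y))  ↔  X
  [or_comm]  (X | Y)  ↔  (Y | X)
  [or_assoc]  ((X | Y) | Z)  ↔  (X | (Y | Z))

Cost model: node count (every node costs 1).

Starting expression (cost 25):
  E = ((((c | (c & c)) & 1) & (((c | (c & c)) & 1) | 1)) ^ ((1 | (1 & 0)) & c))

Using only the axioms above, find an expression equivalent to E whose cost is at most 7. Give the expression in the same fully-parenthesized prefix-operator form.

((c & 1) ^ (1 & c))   [cost 7]

1. [absorb_or →] (1 | (1 & 0))  →  1;  E = ((((c | (c & c)) & 1) & (((c | (c & c)) & 1) | 1)) ^ (1 & c))
2. [absorb_and →] (((c | (c & c)) & 1) & (((c | (c & c)) & 1) | 1))  →  ((c | (c & c)) & 1);  E = (((c | (c & c)) & 1) ^ (1 & c))
3. [absorb_or →] (c | (c & c))  →  c;  cost 7 ≤ 7, done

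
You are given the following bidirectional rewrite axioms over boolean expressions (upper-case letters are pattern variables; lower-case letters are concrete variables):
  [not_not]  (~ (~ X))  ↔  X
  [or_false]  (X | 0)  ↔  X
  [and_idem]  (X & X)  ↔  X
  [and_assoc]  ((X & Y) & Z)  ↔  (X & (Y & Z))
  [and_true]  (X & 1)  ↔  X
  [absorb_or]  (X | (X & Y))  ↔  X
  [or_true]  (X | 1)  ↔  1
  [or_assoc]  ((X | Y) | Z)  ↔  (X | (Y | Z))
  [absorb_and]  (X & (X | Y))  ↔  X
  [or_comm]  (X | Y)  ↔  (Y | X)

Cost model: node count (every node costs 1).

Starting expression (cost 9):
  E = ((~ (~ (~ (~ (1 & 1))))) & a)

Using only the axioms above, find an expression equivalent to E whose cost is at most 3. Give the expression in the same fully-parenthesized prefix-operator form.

(1 & a)   [cost 3]

(1) (~ (~ (~ (1 & 1))))  =[not_not →]=  (~ (1 & 1))    ⊢ ((~ (~ (1 & 1))) & a)
(2) (1 & 1)  =[and_idem →]=  1    ⊢ ((~ (~ 1)) & a)
(3) (~ (~ 1))  =[not_not →]=  1    ⊢ cost 3, within 3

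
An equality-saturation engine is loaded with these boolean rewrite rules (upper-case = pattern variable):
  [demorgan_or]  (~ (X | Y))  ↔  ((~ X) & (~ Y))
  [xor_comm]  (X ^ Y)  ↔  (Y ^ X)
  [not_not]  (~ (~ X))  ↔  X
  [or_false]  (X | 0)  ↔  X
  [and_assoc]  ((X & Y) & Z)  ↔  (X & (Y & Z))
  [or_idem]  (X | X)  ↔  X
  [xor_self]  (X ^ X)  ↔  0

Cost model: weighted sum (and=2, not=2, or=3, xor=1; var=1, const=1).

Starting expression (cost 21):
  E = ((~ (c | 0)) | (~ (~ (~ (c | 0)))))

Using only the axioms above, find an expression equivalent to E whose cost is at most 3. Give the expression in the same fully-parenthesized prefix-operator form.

step 1: not_not (→) rewrites (~ (~ (~ (c | 0)))) into (~ (c | 0)), now ((~ (c | 0)) | (~ (c | 0)))
step 2: or_idem (→) rewrites ((~ (c | 0)) | (~ (c | 0))) into (~ (c | 0))
step 3: or_false (→) rewrites (c | 0) into c, reaching cost 3 (bound 3)

(~ c)   [cost 3]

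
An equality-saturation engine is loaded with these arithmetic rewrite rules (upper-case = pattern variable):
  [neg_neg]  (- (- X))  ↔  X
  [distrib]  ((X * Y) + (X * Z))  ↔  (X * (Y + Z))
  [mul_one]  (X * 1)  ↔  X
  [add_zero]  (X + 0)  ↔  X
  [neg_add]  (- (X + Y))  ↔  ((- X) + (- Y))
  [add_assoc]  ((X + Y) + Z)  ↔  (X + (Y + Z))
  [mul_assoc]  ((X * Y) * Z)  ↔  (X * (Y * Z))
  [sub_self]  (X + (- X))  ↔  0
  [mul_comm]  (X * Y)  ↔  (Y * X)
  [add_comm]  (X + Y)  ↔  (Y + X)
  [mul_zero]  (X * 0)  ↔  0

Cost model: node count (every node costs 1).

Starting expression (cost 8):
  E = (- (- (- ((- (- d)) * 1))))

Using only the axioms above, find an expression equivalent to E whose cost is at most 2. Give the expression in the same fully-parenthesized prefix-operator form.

(1) (- (- d))  =[neg_neg →]=  d    ⊢ (- (- (- (d * 1))))
(2) (d * 1)  =[mul_one →]=  d    ⊢ (- (- (- d)))
(3) (- (- d))  =[neg_neg →]=  d    ⊢ cost 2, within 2

(- d)   [cost 2]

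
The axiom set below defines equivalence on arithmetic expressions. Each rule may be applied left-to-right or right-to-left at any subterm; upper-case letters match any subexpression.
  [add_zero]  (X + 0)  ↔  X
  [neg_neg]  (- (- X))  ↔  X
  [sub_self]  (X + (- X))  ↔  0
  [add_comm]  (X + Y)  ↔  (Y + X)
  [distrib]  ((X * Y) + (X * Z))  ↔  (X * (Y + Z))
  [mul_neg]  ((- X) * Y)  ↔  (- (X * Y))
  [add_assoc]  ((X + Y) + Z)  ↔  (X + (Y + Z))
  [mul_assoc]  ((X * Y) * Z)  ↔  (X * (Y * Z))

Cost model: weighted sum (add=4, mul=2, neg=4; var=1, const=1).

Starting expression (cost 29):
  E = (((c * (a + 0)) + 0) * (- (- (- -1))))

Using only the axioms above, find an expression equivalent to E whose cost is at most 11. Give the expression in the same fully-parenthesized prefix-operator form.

((c * a) * (- -1))   [cost 11]

(1) (a + 0)  =[add_zero →]=  a    ⊢ (((c * a) + 0) * (- (- (- -1))))
(2) (- (- (- -1)))  =[neg_neg →]=  (- -1)    ⊢ (((c * a) + 0) * (- -1))
(3) ((c * a) + 0)  =[add_zero →]=  (c * a)    ⊢ cost 11, within 11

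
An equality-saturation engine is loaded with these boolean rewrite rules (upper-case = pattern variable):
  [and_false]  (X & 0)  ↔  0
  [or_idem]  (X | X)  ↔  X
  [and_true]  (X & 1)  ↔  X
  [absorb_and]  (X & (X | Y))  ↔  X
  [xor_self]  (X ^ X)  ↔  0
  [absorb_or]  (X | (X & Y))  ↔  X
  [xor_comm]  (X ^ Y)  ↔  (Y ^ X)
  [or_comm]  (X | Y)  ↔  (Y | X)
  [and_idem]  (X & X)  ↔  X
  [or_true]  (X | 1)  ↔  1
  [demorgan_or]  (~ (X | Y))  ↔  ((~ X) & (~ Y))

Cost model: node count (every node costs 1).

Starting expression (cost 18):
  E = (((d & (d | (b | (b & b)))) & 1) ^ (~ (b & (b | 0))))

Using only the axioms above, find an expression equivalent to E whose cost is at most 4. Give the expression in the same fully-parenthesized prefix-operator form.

1. [absorb_or →] (b | (b & b))  →  b;  E = (((d & (d | b)) & 1) ^ (~ (b & (b | 0))))
2. [absorb_and →] (b & (b | 0))  →  b;  E = (((d & (d | b)) & 1) ^ (~ b))
3. [and_true →] ((d & (d | b)) & 1)  →  (d & (d | b));  E = ((d & (d | b)) ^ (~ b))
4. [absorb_and →] (d & (d | b))  →  d;  cost 4 ≤ 4, done

(d ^ (~ b))   [cost 4]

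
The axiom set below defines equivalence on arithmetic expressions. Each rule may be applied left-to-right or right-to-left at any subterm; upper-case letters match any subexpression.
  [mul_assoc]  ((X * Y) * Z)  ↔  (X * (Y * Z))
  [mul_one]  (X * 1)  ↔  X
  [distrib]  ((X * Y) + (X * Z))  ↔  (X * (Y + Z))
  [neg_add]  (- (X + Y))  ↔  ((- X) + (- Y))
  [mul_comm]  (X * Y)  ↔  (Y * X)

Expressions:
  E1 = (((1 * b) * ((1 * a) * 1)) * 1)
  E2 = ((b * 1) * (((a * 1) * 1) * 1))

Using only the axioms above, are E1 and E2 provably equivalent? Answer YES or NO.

1. [mul_one →] (((1 * b) * ((1 * a) * 1)) * 1)  →  ((1 * b) * ((1 * a) * 1))
2. [mul_one →] ((1 * a) * 1)  →  (1 * a);  E1 = ((1 * b) * (1 * a))
3. [mul_comm →] (1 * a)  →  (a * 1);  E1 = ((1 * b) * (a * 1))
4. [mul_comm →] (1 * b)  →  (b * 1);  E1 = ((b * 1) * (a * 1))
5. [mul_one ←] (a * 1)  →  ((a * 1) * 1);  E1 = ((b * 1) * ((a * 1) * 1))
6. [mul_one ←] (a * 1)  →  ((a * 1) * 1);  this is E2

YES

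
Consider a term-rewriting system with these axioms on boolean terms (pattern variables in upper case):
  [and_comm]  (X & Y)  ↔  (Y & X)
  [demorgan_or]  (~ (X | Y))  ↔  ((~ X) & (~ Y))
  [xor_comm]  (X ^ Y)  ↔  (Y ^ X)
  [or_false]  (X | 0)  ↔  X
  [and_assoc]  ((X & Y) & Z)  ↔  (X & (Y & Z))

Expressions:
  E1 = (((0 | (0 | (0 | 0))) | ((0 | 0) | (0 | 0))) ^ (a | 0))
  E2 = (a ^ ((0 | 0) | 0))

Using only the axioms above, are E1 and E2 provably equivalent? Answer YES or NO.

(1) (0 | 0)  =[or_false →]=  0    ⊢ (((0 | (0 | 0)) | ((0 | 0) | (0 | 0))) ^ (a | 0))
(2) (0 | 0)  =[or_false →]=  0    ⊢ (((0 | 0) | ((0 | 0) | (0 | 0))) ^ (a | 0))
(3) (0 | 0)  =[or_false →]=  0    ⊢ (((0 | 0) | ((0 | 0) | 0)) ^ (a | 0))
(4) (a | 0)  =[or_false →]=  a    ⊢ (((0 | 0) | ((0 | 0) | 0)) ^ a)
(5) (0 | 0)  =[or_false →]=  0    ⊢ ((0 | ((0 | 0) | 0)) ^ a)
(6) (0 | 0)  =[or_false →]=  0    ⊢ ((0 | (0 | 0)) ^ a)
(7) (0 | 0)  =[or_false →]=  0    ⊢ ((0 | 0) ^ a)
(8) 0  =[or_false ←]=  (0 | 0)    ⊢ (((0 | 0) | 0) ^ a)
(9) (((0 | 0) | 0) ^ a)  =[xor_comm →]=  (a ^ ((0 | 0) | 0))    ⊢ E2

YES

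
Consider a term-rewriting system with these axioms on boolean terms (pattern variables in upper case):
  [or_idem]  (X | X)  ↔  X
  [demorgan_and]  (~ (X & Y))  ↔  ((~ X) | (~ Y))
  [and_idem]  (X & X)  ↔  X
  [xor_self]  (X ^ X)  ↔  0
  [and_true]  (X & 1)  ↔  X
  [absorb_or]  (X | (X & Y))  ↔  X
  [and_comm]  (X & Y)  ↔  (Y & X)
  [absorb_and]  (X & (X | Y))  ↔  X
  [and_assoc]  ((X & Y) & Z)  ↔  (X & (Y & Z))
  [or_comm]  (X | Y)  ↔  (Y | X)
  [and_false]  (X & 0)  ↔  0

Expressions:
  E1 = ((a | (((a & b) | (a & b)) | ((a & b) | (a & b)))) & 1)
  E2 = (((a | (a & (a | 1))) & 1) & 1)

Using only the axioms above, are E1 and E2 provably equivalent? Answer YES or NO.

1. [or_idem →] (((a & b) | (a & b)) | ((a & b) | (a & b)))  →  ((a & b) | (a & b));  E1 = ((a | ((a & b) | (a & b))) & 1)
2. [or_idem →] ((a & b) | (a & b))  →  (a & b);  E1 = ((a | (a & b)) & 1)
3. [absorb_or →] (a | (a & b))  →  a;  E1 = (a & 1)
4. [or_idem ←] a  →  (a | a);  E1 = ((a | a) & 1)
5. [absorb_and ←] a  →  (a & (a | 1));  E1 = ((a | (a & (a | 1))) & 1)
6. [and_true ←] (a | (a & (a | 1)))  →  ((a | (a & (a | 1))) & 1);  this is E2

YES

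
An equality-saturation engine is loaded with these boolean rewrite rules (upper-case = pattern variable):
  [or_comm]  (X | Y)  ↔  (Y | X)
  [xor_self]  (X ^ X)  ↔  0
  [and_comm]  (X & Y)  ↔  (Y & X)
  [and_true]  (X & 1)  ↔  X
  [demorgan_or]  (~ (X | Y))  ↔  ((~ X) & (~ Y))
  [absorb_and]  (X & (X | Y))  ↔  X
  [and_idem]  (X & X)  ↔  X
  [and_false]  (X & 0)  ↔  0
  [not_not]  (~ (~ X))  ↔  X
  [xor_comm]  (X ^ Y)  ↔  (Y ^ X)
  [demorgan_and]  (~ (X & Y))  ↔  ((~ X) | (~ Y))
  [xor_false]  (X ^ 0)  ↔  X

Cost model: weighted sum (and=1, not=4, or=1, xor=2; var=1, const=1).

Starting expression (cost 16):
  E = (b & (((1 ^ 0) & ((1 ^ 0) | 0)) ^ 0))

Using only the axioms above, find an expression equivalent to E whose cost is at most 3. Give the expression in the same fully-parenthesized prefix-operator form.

1. [absorb_and →] ((1 ^ 0) & ((1 ^ 0) | 0))  →  (1 ^ 0);  E = (b & ((1 ^ 0) ^ 0))
2. [xor_false →] (1 ^ 0)  →  1;  E = (b & (1 ^ 0))
3. [xor_false →] (1 ^ 0)  →  1;  cost 3 ≤ 3, done

(b & 1)   [cost 3]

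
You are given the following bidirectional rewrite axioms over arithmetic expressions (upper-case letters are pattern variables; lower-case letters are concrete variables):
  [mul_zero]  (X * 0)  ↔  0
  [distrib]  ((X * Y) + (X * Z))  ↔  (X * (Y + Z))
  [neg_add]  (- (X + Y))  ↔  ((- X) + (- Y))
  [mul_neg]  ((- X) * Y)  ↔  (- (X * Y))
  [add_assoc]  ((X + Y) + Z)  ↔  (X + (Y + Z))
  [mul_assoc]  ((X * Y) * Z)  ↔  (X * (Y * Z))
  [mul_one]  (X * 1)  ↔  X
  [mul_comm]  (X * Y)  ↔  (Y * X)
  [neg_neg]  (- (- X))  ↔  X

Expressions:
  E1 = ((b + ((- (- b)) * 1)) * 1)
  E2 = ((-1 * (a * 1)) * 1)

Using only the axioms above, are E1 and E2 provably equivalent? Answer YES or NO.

NO

All listed rules preserve value, hence provable equivalence implies equal values everywhere; look for a separating assignment.
a=0, b=1 gives E1 ↦ 2, E2 ↦ 0; values differ ⇒ not provably equivalent.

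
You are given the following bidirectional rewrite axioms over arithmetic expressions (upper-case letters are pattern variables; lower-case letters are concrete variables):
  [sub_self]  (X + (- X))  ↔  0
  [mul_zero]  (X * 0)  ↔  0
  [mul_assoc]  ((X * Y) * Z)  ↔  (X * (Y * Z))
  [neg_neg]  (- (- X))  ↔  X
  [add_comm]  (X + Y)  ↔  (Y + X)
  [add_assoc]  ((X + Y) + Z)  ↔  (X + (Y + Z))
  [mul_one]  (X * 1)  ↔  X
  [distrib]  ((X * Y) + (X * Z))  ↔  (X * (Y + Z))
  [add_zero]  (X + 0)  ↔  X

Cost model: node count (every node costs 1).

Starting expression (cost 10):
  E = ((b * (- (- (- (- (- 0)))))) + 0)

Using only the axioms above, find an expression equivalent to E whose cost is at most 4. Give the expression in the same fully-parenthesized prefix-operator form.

(b * (- 0))   [cost 4]

(1) (- (- (- (- (- 0)))))  =[neg_neg →]=  (- (- (- 0)))    ⊢ ((b * (- (- (- 0)))) + 0)
(2) (- (- 0))  =[neg_neg →]=  0    ⊢ ((b * (- 0)) + 0)
(3) ((b * (- 0)) + 0)  =[add_zero →]=  (b * (- 0))    ⊢ cost 4, within 4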